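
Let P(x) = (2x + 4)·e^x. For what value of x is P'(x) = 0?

Differentiating with the product rule gives P'(x) = (2x + 6)·e^x. Since e^x > 0, the only critical point is x = -3.
P''(-3) has the same sign as 2 > 0, so this is a local minimum.
P(-3) = (-2)·e^(-3) ≈ -0.0996.

-3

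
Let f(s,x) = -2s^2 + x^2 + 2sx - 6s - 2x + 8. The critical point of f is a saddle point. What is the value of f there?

25/3

∂f/∂s = -4s + 2x - 6 = 0 and ∂f/∂x = 2s + 2x - 2 = 0, so (s, x) = (-2/3, 5/3).
The Hessian has f_{ss} = -4, f_{xx} = 2, f_{sx} = 2, giving D = -12 < 0, so the point is a saddle point.
f(-2/3, 5/3) = 25/3.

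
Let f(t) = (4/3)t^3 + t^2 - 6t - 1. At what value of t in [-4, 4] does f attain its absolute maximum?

4

The derivative is 4t^2 + 2t - 6, which vanishes at t = -3/2 and t = 1.
Compare values at every candidate in [-4, 4]: f(-4) = -139/3, f(-3/2) = 23/4, f(1) = -14/3, f(4) = 229/3.
The maximum over the interval is 229/3, attained at t = 4.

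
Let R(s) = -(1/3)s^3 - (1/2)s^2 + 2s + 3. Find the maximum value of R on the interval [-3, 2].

R'(s) = -s^2 - s + 2, which vanishes at s = -2 and s = 1.
Evaluating at the critical points and endpoints: R(-3) = 3/2, R(-2) = -1/3, R(1) = 25/6, R(2) = 7/3.
So the maximum is R(1) = 25/6.

25/6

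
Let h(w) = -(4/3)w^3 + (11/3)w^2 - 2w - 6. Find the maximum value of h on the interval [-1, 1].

The derivative is -4w^2 + (22/3)w - 2, whose only zero in [-1, 1] is w = 1/3.
Candidates: h(-1) = 1,  h(1/3) = -511/81,  h(1) = -17/3.
The maximum over the interval is 1, attained at w = -1.

1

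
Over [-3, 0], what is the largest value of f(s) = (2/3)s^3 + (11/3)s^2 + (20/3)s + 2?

2

Differentiating, f'(s) = 2s^2 + (22/3)s + 20/3; which vanishes at s = -2 and s = -5/3.
Compare values at every candidate in [-3, 0]: f(-3) = -3, f(-2) = -2, f(-5/3) = -163/81, f(0) = 2.
Hence the absolute maximum is 2 at s = 0.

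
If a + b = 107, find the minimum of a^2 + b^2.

11449/2

With a + b = 107, a^2 + b^2 = a^2 + (107 − a)^2.
The derivative 2a − 2(107 − a) = 4a − 214 vanishes at a = 107/2; second derivative 4 > 0, a minimum.
The minimum is 2·(107/2)^2 = 11449/2.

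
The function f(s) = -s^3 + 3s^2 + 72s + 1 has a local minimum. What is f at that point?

-175

f'(s) = -3s^2 + 6s + 72 = 0 at s = -4, 6.
Since f''(s) = -6s + 6, we get f''(-4) = 30 > 0 ⇒ local minimum; f''(6) = -30 < 0 ⇒ local maximum.
Thus f has its local minimum at s = -4, with value -175.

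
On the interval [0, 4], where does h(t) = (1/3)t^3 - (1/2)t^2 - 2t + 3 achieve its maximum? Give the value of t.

4

h'(t) = t^2 - t - 2, whose only zero in [0, 4] is t = 2.
Compare values at every candidate in [0, 4]: h(0) = 3,  h(2) = -1/3,  h(4) = 25/3.
So the maximum is h(4) = 25/3.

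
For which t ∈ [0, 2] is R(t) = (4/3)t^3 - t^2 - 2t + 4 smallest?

R'(t) = 4t^2 - 2t - 2, whose only zero in [0, 2] is t = 1.
Compare values at every candidate in [0, 2]: R(0) = 4; R(1) = 7/3; R(2) = 20/3.
So the minimum is R(1) = 7/3.

1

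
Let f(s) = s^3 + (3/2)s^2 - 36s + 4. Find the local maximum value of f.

108

f'(s) = 3s^2 + 3s - 36. Setting f'(s) = 0 gives s ∈ {-4, 3}.
Since f''(s) = 6s + 3, we get f''(-4) = -21 < 0 ⇒ local maximum; f''(3) = 21 > 0 ⇒ local minimum.
So the local maximum value is f(-4) = 108.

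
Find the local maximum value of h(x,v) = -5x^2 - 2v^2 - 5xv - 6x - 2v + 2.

62/15

∂h/∂x = -10x - 5v - 6 = 0 and ∂h/∂v = -5x - 4v - 2 = 0, so (x, v) = (-14/15, 2/3).
The Hessian has h_{xx} = -10, h_{vv} = -4, h_{xv} = -5, giving D = 15 > 0 with h_{xx} < 0, so the point is a local maximum.
h(-14/15, 2/3) = 62/15.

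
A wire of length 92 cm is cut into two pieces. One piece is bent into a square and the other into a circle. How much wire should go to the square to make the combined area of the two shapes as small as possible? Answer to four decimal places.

Let x be the length used for the square. Square side x/4; circle radius (92−x)/(2π).
A(x) = (x/4)² + π·((92−x)/(2π))² = x²/16 + (92−x)²/(4π) for 0 ≤ x ≤ 92. A'(x) = x/8 − (92−x)/(2π) = 0 gives x = 4·92/(π+4) ≈ 51.5291.
A'' = 1/8 + 1/(2π) > 0, so this gives the minimum combined area; x ≈ 51.5291 cm to the square.

51.5291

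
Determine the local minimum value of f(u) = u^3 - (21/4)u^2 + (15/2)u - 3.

-23/16

f'(u) = 3u^2 - (21/2)u + 15/2. Setting f'(u) = 0 gives u ∈ {1, 5/2}.
f''(u) = 6u - 21/2. f''(1) = -9/2 < 0 ⇒ local maximum; f''(5/2) = 9/2 > 0 ⇒ local minimum.
Thus f has its local minimum at u = 5/2, with value -23/16.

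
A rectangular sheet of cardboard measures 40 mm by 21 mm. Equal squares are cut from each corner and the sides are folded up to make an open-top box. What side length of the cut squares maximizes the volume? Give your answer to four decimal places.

4.3908

With cut size x, the volume is V(x) = x(40 − 2x)(21 − 2x) for 0 < x < 10.5.
V'(x) = 12x^2 − 244x + 840. Setting V'(x) = 0 gives x ≈ 4.3908 (the root in (0, 10.5)).
V''(x) = 24x − 244 is negative there, so this is the maximum; V ≈ 1674.8219.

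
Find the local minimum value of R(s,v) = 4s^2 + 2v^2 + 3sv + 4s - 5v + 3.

-123/23

∂R/∂s = 8s + 3v + 4 = 0 and ∂R/∂v = 3s + 4v - 5 = 0, so (s, v) = (-31/23, 52/23).
The Hessian has R_{ss} = 8, R_{vv} = 4, R_{sv} = 3, giving D = 23 > 0 with R_{ss} > 0, so the point is a local minimum.
R(-31/23, 52/23) = -123/23.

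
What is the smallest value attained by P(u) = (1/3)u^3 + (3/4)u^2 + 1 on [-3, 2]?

The derivative is u^2 + (3/2)u, which vanishes at u = -3/2 and u = 0.
Compare values at every candidate in [-3, 2]: P(-3) = -5/4, P(-3/2) = 25/16, P(0) = 1, P(2) = 20/3.
Hence the absolute minimum is -5/4 at u = -3.

-5/4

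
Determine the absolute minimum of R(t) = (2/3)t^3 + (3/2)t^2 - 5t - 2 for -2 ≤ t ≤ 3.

R'(t) = 2t^2 + 3t - 5, whose only zero in [-2, 3] is t = 1.
Candidates: R(-2) = 26/3, R(1) = -29/6, R(3) = 29/2.
The minimum over the interval is -29/6, attained at t = 1.

-29/6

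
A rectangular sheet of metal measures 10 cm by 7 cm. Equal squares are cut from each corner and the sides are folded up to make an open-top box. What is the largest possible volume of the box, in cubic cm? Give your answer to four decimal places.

With cut size x, the volume is V(x) = x(10 − 2x)(7 − 2x) for 0 < x < 3.5.
V'(x) = 12x^2 − 68x + 70. Setting V'(x) = 0 gives x ≈ 1.3520 (the root in (0, 3.5)).
V''(x) = 24x − 68 is negative there, so this is the maximum; V ≈ 42.3766.

42.3766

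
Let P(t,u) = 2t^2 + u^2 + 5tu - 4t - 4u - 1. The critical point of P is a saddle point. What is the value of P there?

-49/17

∂P/∂t = 4t + 5u - 4 = 0 and ∂P/∂u = 5t + 2u - 4 = 0, so (t, u) = (12/17, 4/17).
The Hessian has P_{tt} = 4, P_{uu} = 2, P_{tu} = 5, giving D = -17 < 0, so the point is a saddle point.
P(12/17, 4/17) = -49/17.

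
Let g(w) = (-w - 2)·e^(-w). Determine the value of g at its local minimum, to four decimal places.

g'(w) = (-1)·e^(-w) + (-w - 2)·(-1)·e^(-w) = (w + 1)·e^(-w). Since e^(-w) > 0, the only critical point is w = -1.
g''(-1) has the same sign as 1 > 0, so this is a local minimum.
g(-1) = (-1)·e^(1) ≈ -2.7183.

-2.7183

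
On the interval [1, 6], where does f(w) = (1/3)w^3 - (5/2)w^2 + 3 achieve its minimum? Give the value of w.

5

Differentiating, f'(w) = w^2 - 5w; whose only zero in [1, 6] is w = 5.
Evaluating at the critical points and endpoints: f(1) = 5/6,  f(5) = -107/6,  f(6) = -15.
So the minimum is f(5) = -107/6.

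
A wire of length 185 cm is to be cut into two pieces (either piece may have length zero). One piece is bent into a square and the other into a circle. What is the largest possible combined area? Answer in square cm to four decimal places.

2723.5390

Let x be the length used for the square. Square side x/4; circle radius (185−x)/(2π).
A(x) = (x/4)² + π·((185−x)/(2π))² = x²/16 + (185−x)²/(4π) for 0 ≤ x ≤ 185. A'(x) = x/8 − (185−x)/(2π) = 0 gives x = 4·185/(π+4) ≈ 103.6183.
A'' > 0, so the interior critical point is a minimum; the maximum is at an endpoint. A(0) = 2723.5390 and A(185) = 2139.0625, so the largest area is 2723.5390.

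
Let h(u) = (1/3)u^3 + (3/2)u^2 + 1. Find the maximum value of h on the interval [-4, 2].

Differentiating, h'(u) = u^2 + 3u; which vanishes at u = -3 and u = 0.
Compare values at every candidate in [-4, 2]: h(-4) = 11/3; h(-3) = 11/2; h(0) = 1; h(2) = 29/3.
Hence the absolute maximum is 29/3 at u = 2.

29/3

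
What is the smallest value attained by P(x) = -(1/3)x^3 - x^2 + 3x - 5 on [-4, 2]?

Differentiating, P'(x) = -x^2 - 2x + 3; which vanishes at x = -3 and x = 1.
Evaluating at the critical points and endpoints: P(-4) = -35/3; P(-3) = -14; P(1) = -10/3; P(2) = -17/3.
The minimum over the interval is -14, attained at x = -3.

-14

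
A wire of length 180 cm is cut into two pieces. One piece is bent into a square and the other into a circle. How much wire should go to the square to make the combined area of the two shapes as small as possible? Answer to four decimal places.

Let x be the length used for the square. Square side x/4; circle radius (180−x)/(2π).
A(x) = (x/4)² + π·((180−x)/(2π))² = x²/16 + (180−x)²/(4π) for 0 ≤ x ≤ 180. A'(x) = x/8 − (180−x)/(2π) = 0 gives x = 4·180/(π+4) ≈ 100.8178.
A'' = 1/8 + 1/(2π) > 0, so this gives the minimum combined area; x ≈ 100.8178 cm to the square.

100.8178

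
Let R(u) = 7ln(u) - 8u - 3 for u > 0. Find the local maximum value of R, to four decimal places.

-10.9347

R'(u) = 7/u − 8 = 0 gives u = 7/8.
R''(u) = -7/u², which is negative for u > 0, so this is a local maximum.
R(7/8) = 7·ln(7/8) - 7 - 3 ≈ -10.9347.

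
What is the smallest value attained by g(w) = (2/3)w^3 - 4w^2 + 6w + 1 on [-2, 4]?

-97/3

The derivative is 2w^2 - 8w + 6, which vanishes at w = 1 and w = 3.
Compare values at every candidate in [-2, 4]: g(-2) = -97/3,  g(1) = 11/3,  g(3) = 1,  g(4) = 11/3.
So the minimum is g(-2) = -97/3.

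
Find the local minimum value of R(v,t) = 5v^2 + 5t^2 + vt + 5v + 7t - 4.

-731/99

∂R/∂v = 10v + t + 5 = 0 and ∂R/∂t = v + 10t + 7 = 0, so (v, t) = (-43/99, -65/99).
The Hessian has R_{vv} = 10, R_{tt} = 10, R_{vt} = 1, giving D = 99 > 0 with R_{vv} > 0, so the point is a local minimum.
R(-43/99, -65/99) = -731/99.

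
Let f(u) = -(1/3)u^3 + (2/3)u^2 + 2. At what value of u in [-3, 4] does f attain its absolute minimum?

Differentiating, f'(u) = -u^2 + (4/3)u; which vanishes at u = 0 and u = 4/3.
Compare values at every candidate in [-3, 4]: f(-3) = 17,  f(0) = 2,  f(4/3) = 194/81,  f(4) = -26/3.
So the minimum is f(4) = -26/3.

4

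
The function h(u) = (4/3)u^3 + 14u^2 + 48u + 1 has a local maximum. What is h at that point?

-157/3

h'(u) = 4u^2 + 28u + 48. Setting h'(u) = 0 gives u ∈ {-4, -3}.
Since h''(u) = 8u + 28, we get h''(-4) = -4 < 0 ⇒ local maximum; h''(-3) = 4 > 0 ⇒ local minimum.
So the local maximum value is h(-4) = -157/3.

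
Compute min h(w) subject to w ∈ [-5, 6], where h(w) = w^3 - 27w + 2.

-52

Differentiating, h'(w) = 3w^2 - 27; which vanishes at w = -3 and w = 3.
Evaluating at the critical points and endpoints: h(-5) = 12; h(-3) = 56; h(3) = -52; h(6) = 56.
So the minimum is h(3) = -52.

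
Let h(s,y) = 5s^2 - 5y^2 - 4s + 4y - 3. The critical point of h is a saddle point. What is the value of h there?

-3

∂h/∂s = 10s - 4 = 0 and ∂h/∂y = -10y + 4 = 0, so (s, y) = (2/5, 2/5).
The Hessian has h_{ss} = 10, h_{yy} = -10, h_{sy} = 0, giving D = -100 < 0, so the point is a saddle point.
h(2/5, 2/5) = -3.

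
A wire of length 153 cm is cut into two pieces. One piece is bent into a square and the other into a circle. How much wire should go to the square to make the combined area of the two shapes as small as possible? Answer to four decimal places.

85.6952

Let x be the length used for the square. Square side x/4; circle radius (153−x)/(2π).
A(x) = (x/4)² + π·((153−x)/(2π))² = x²/16 + (153−x)²/(4π) for 0 ≤ x ≤ 153. A'(x) = x/8 − (153−x)/(2π) = 0 gives x = 4·153/(π+4) ≈ 85.6952.
A'' = 1/8 + 1/(2π) > 0, so this gives the minimum combined area; x ≈ 85.6952 cm to the square.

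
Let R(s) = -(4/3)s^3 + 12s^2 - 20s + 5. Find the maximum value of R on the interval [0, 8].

The derivative is -4s^2 + 24s - 20, which vanishes at s = 1 and s = 5.
Evaluating at the critical points and endpoints: R(0) = 5, R(1) = -13/3, R(5) = 115/3, R(8) = -209/3.
So the maximum is R(5) = 115/3.

115/3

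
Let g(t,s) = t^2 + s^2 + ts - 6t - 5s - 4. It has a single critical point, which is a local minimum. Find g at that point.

-43/3

∂g/∂t = 2t + s - 6 = 0 and ∂g/∂s = t + 2s - 5 = 0, so (t, s) = (7/3, 4/3).
The Hessian has g_{tt} = 2, g_{ss} = 2, g_{ts} = 1, giving D = 3 > 0 with g_{tt} > 0, so the point is a local minimum.
g(7/3, 4/3) = -43/3.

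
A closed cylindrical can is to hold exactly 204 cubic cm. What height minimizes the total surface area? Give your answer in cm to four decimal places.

With radius r and height h, πr²h = 204 so h = 204/(πr²), and S(r) = 2πr² + 2πrh = 2πr² + 2·204/r.
S'(r) = 4πr − 2·204/r² = 0 ⇒ r³ = 204/(2π), so r ≈ 3.1902 and h = 2r ≈ 6.3804.
S''(r) = 4π + 4·204/r³ > 0, so this is the minimum; S ≈ 191.8380.

6.3804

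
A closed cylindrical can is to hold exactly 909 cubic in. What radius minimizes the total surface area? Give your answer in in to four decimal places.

5.2496

With radius r and height h, πr²h = 909 so h = 909/(πr²), and S(r) = 2πr² + 2πrh = 2πr² + 2·909/r.
S'(r) = 4πr − 2·909/r² = 0 ⇒ r³ = 909/(2π), so r ≈ 5.2496 and h = 2r ≈ 10.4992.
S''(r) = 4π + 4·909/r³ > 0, so this is the minimum; S ≈ 519.4660.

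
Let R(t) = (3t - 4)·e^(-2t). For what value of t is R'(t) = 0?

11/6

Differentiating with the product rule gives R'(t) = (-6t + 11)·e^(-2t). Since e^(-2t) > 0, the only critical point is t = 11/6.
R''(11/6) has the same sign as -6 < 0, so this is a local maximum.
R(11/6) = (3/2)·e^(-11/3) ≈ 0.0383.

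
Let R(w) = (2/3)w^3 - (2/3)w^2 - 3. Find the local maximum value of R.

R'(w) = 2w^2 - (4/3)w. Setting R'(w) = 0 gives w ∈ {0, 2/3}.
Second-derivative test with R''(w) = 4w - 4/3: R''(0) = -4/3 < 0 ⇒ local maximum; R''(2/3) = 4/3 > 0 ⇒ local minimum.
So the local maximum value is R(0) = -3.

-3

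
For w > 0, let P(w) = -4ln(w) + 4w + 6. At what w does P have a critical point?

1

P'(w) = -4/w + 4 = 0 gives w = 1.
P''(w) = 4/w², which is positive for w > 0, so this is a local minimum.
P(1) = -4·ln(1) + 4 + 6 ≈ 10.0000.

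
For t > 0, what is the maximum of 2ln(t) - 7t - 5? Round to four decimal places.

g'(t) = 2/t − 7 = 0 gives t = 2/7.
g''(t) = -2/t², which is negative for t > 0, so this is a local maximum.
g(2/7) = 2·ln(2/7) - 2 - 5 ≈ -9.5055.

-9.5055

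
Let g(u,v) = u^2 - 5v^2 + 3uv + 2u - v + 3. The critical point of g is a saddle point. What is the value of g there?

74/29

∂g/∂u = 2u + 3v + 2 = 0 and ∂g/∂v = 3u - 10v - 1 = 0, so (u, v) = (-17/29, -8/29).
The Hessian has g_{uu} = 2, g_{vv} = -10, g_{uv} = 3, giving D = -29 < 0, so the point is a saddle point.
g(-17/29, -8/29) = 74/29.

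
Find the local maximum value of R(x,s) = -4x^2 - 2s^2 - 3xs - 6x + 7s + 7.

555/23

∂R/∂x = -8x - 3s - 6 = 0 and ∂R/∂s = -3x - 4s + 7 = 0, so (x, s) = (-45/23, 74/23).
The Hessian has R_{xx} = -8, R_{ss} = -4, R_{xs} = -3, giving D = 23 > 0 with R_{xx} < 0, so the point is a local maximum.
R(-45/23, 74/23) = 555/23.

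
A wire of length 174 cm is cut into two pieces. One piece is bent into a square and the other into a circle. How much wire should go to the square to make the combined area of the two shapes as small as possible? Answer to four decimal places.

97.4573

Let x be the length used for the square. Square side x/4; circle radius (174−x)/(2π).
A(x) = (x/4)² + π·((174−x)/(2π))² = x²/16 + (174−x)²/(4π) for 0 ≤ x ≤ 174. A'(x) = x/8 − (174−x)/(2π) = 0 gives x = 4·174/(π+4) ≈ 97.4573.
A'' = 1/8 + 1/(2π) > 0, so this gives the minimum combined area; x ≈ 97.4573 cm to the square.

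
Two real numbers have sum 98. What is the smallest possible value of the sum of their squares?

With a + b = 98, a^2 + b^2 = a^2 + (98 − a)^2.
The derivative 2a − 2(98 − a) = 4a − 196 vanishes at a = 49; second derivative 4 > 0, a minimum.
The minimum is 2·(49)^2 = 4802.

4802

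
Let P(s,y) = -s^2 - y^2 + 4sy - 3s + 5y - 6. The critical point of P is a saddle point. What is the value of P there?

-23/6

∂P/∂s = -2s + 4y - 3 = 0 and ∂P/∂y = 4s - 2y + 5 = 0, so (s, y) = (-7/6, 1/6).
The Hessian has P_{ss} = -2, P_{yy} = -2, P_{sy} = 4, giving D = -12 < 0, so the point is a saddle point.
P(-7/6, 1/6) = -23/6.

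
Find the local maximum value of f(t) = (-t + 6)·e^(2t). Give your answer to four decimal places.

29937.0709

Differentiating with the product rule gives f'(t) = (-2t + 11)·e^(2t). Since e^(2t) > 0, the only critical point is t = 11/2.
f''(11/2) has the same sign as -2 < 0, so this is a local maximum.
f(11/2) = (1/2)·e^(11) ≈ 29937.0709.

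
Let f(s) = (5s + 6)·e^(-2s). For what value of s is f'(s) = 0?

f'(s) = 5·e^(-2s) + (5s + 6)·(-2)·e^(-2s) = (-10s - 7)·e^(-2s). Since e^(-2s) > 0, the only critical point is s = -7/10.
f''(-7/10) has the same sign as -10 < 0, so this is a local maximum.
f(-7/10) = (5/2)·e^(7/5) ≈ 10.1380.

-7/10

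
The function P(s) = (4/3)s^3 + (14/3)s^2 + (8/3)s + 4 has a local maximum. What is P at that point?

P'(s) = 4s^2 + (28/3)s + 8/3. Setting P'(s) = 0 gives s ∈ {-2, -1/3}.
Second-derivative test with P''(s) = 8s + 28/3: P''(-2) = -20/3 < 0 ⇒ local maximum; P''(-1/3) = 20/3 > 0 ⇒ local minimum.
The local maximum is P(-2) = 20/3.

20/3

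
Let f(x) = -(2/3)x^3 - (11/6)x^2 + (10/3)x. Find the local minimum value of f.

-75/8

f'(x) = -2x^2 - (11/3)x + 10/3. Setting f'(x) = 0 gives x ∈ {-5/2, 2/3}.
f''(x) = -4x - 11/3. f''(-5/2) = 19/3 > 0 ⇒ local minimum; f''(2/3) = -19/3 < 0 ⇒ local maximum.
The local minimum is f(-5/2) = -75/8.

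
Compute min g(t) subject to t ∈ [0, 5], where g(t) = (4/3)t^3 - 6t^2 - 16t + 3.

-215/3

Differentiating, g'(t) = 4t^2 - 12t - 16; whose only zero in [0, 5] is t = 4.
Candidates: g(0) = 3, g(4) = -215/3, g(5) = -181/3.
Hence the absolute minimum is -215/3 at t = 4.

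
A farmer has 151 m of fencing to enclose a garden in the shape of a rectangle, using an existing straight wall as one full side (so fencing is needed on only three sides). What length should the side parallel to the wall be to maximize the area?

151/2

Let the sides perpendicular to the wall have length x and the parallel side y, so 2x + y = 151 and the area is A = xy = x(151 − 2x).
A'(x) = 151 − 4x = 0 gives x = 151/4, and A''(x) = −4 < 0 confirms a maximum.
Then y = 151 − 2·151/4 = 151/2 and A = 22801/8.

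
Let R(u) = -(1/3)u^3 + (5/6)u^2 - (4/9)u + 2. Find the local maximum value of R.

170/81

Critical points: R'(u) = -u^2 + (5/3)u - 4/9 vanishes at u = 1/3, 4/3.
R''(u) = -2u + 5/3. R''(1/3) = 1 > 0 ⇒ local minimum; R''(4/3) = -1 < 0 ⇒ local maximum.
Thus R has its local maximum at u = 4/3, with value 170/81.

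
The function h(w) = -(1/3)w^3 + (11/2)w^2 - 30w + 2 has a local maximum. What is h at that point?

Critical points: h'(w) = -w^2 + 11w - 30 vanishes at w = 5, 6.
Since h''(w) = -2w + 11, we get h''(5) = 1 > 0 ⇒ local minimum; h''(6) = -1 < 0 ⇒ local maximum.
So the local maximum value is h(6) = -52.

-52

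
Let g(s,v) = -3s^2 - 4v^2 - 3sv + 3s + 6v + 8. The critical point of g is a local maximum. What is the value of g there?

∂g/∂s = -6s - 3v + 3 = 0 and ∂g/∂v = -3s - 8v + 6 = 0, so (s, v) = (2/13, 9/13).
The Hessian has g_{ss} = -6, g_{vv} = -8, g_{sv} = -3, giving D = 39 > 0 with g_{ss} < 0, so the point is a local maximum.
g(2/13, 9/13) = 134/13.

134/13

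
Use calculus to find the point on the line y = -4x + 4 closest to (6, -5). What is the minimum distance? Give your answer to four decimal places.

Minimize D(x)^2 = (x - 6)^2 + (-4x + 9)^2.
d/dx[D^2] = 2(x - 6) + 2·(-4)·(-4x + 9) = 0 ⇒ x = 42/17.
Then y = -100/17 and the distance is √(225/17) ≈ 3.6380.

3.6380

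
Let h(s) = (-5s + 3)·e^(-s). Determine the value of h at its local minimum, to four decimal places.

Differentiating with the product rule gives h'(s) = (5s - 8)·e^(-s). Since e^(-s) > 0, the only critical point is s = 8/5.
h''(8/5) has the same sign as 5 > 0, so this is a local minimum.
h(8/5) = (-5)·e^(-8/5) ≈ -1.0095.

-1.0095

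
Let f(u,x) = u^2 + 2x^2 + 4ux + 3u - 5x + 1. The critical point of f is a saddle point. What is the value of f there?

111/8

∂f/∂u = 2u + 4x + 3 = 0 and ∂f/∂x = 4u + 4x - 5 = 0, so (u, x) = (4, -11/4).
The Hessian has f_{uu} = 2, f_{xx} = 4, f_{ux} = 4, giving D = -8 < 0, so the point is a saddle point.
f(4, -11/4) = 111/8.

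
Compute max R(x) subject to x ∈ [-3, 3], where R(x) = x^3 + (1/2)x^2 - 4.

R'(x) = 3x^2 + x, which vanishes at x = -1/3 and x = 0.
Candidates: R(-3) = -53/2,  R(-1/3) = -215/54,  R(0) = -4,  R(3) = 55/2.
The maximum over the interval is 55/2, attained at x = 3.

55/2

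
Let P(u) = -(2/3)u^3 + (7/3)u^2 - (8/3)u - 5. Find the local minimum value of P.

P'(u) = -2u^2 + (14/3)u - 8/3 = 0 at u = 1, 4/3.
Second-derivative test with P''(u) = -4u + 14/3: P''(1) = 2/3 > 0 ⇒ local minimum; P''(4/3) = -2/3 < 0 ⇒ local maximum.
So the local minimum value is P(1) = -6.

-6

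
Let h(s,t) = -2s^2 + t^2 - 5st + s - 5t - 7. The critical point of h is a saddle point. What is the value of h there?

-305/33

∂h/∂s = -4s - 5t + 1 = 0 and ∂h/∂t = -5s + 2t - 5 = 0, so (s, t) = (-23/33, 25/33).
The Hessian has h_{ss} = -4, h_{tt} = 2, h_{st} = -5, giving D = -33 < 0, so the point is a saddle point.
h(-23/33, 25/33) = -305/33.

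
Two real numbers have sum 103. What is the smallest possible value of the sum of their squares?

10609/2

With a + b = 103, a^2 + b^2 = a^2 + (103 − a)^2.
The derivative 2a − 2(103 − a) = 4a − 206 vanishes at a = 103/2; second derivative 4 > 0, a minimum.
The minimum is 2·(103/2)^2 = 10609/2.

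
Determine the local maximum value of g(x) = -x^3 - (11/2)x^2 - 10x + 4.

g'(x) = -3x^2 - 11x - 10. Setting g'(x) = 0 gives x ∈ {-2, -5/3}.
Since g''(x) = -6x - 11, we get g''(-2) = 1 > 0 ⇒ local minimum; g''(-5/3) = -1 < 0 ⇒ local maximum.
So the local maximum value is g(-5/3) = 541/54.

541/54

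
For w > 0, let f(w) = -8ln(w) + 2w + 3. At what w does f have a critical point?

4

f'(w) = -8/w + 2 = 0 gives w = 4.
f''(w) = 8/w², which is positive for w > 0, so this is a local minimum.
f(4) = -8·ln(4) + 8 + 3 ≈ -0.0904.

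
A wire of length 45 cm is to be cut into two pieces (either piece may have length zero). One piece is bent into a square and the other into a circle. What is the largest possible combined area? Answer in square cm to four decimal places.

161.1444

Let x be the length used for the square. Square side x/4; circle radius (45−x)/(2π).
A(x) = (x/4)² + π·((45−x)/(2π))² = x²/16 + (45−x)²/(4π) for 0 ≤ x ≤ 45. A'(x) = x/8 − (45−x)/(2π) = 0 gives x = 4·45/(π+4) ≈ 25.2045.
A'' > 0, so the interior critical point is a minimum; the maximum is at an endpoint. A(0) = 161.1444 and A(45) = 126.5625, so the largest area is 161.1444.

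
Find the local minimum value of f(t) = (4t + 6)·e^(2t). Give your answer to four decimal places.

Differentiating with the product rule gives f'(t) = (8t + 16)·e^(2t). Since e^(2t) > 0, the only critical point is t = -2.
f''(-2) has the same sign as 8 > 0, so this is a local minimum.
f(-2) = (-2)·e^(-4) ≈ -0.0366.

-0.0366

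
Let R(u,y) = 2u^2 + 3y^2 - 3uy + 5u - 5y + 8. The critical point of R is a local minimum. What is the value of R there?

14/3

∂R/∂u = 4u - 3y + 5 = 0 and ∂R/∂y = -3u + 6y - 5 = 0, so (u, y) = (-1, 1/3).
The Hessian has R_{uu} = 4, R_{yy} = 6, R_{uy} = -3, giving D = 15 > 0 with R_{uu} > 0, so the point is a local minimum.
R(-1, 1/3) = 14/3.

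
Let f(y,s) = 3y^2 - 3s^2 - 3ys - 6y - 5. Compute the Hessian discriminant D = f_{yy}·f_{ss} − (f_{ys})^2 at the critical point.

∂f/∂y = 6y - 3s - 6 = 0 and ∂f/∂s = -3y - 6s = 0, so (y, s) = (4/5, -2/5).
The Hessian has f_{yy} = 6, f_{ss} = -6, f_{ys} = -3, giving D = -45 < 0, so the point is a saddle point.
D = (6)·(-6) − (-3)^2 = -45.

-45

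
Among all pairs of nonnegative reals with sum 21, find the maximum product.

With x + y = 21, the product is P(x) = x(21 − x).
P'(x) = 21 − 2x = 0 gives x = 21/2; P'' = −2 < 0, so this is the maximum.
P = 21/2·21/2 = 441/4.

441/4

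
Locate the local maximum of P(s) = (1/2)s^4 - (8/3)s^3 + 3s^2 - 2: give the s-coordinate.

Critical points: P'(s) = 2s^3 - 8s^2 + 6s vanishes at s = 0, 1, 3.
Since P''(s) = 6s^2 - 16s + 6, we get P''(0) = 6 > 0 ⇒ local minimum; P''(1) = -4 < 0 ⇒ local maximum; P''(3) = 12 > 0 ⇒ local minimum.
So the local maximum value is P(1) = -7/6.

1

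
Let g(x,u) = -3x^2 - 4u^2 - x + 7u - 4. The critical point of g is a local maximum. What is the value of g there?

-41/48

∂g/∂x = -6x - 1 = 0 and ∂g/∂u = -8u + 7 = 0, so (x, u) = (-1/6, 7/8).
The Hessian has g_{xx} = -6, g_{uu} = -8, g_{xu} = 0, giving D = 48 > 0 with g_{xx} < 0, so the point is a local maximum.
g(-1/6, 7/8) = -41/48.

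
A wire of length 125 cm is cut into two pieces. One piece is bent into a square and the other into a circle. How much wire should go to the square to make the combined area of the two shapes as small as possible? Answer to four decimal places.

Let x be the length used for the square. Square side x/4; circle radius (125−x)/(2π).
A(x) = (x/4)² + π·((125−x)/(2π))² = x²/16 + (125−x)²/(4π) for 0 ≤ x ≤ 125. A'(x) = x/8 − (125−x)/(2π) = 0 gives x = 4·125/(π+4) ≈ 70.0124.
A'' = 1/8 + 1/(2π) > 0, so this gives the minimum combined area; x ≈ 70.0124 cm to the square.

70.0124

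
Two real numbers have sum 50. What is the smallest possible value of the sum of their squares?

With a + b = 50, a^2 + b^2 = a^2 + (50 − a)^2.
The derivative 2a − 2(50 − a) = 4a − 100 vanishes at a = 25; second derivative 4 > 0, a minimum.
The minimum is 2·(25)^2 = 1250.

1250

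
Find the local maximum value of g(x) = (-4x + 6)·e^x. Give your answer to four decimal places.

By the product rule, g'(x) = (-4x + 2)·e^x. Since e^x > 0, the only critical point is x = 1/2.
g''(1/2) has the same sign as -4 < 0, so this is a local maximum.
g(1/2) = (4)·e^(1/2) ≈ 6.5949.

6.5949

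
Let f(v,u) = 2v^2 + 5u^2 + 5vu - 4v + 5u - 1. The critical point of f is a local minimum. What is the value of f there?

-49/3

∂f/∂v = 4v + 5u - 4 = 0 and ∂f/∂u = 5v + 10u + 5 = 0, so (v, u) = (13/3, -8/3).
The Hessian has f_{vv} = 4, f_{uu} = 10, f_{vu} = 5, giving D = 15 > 0 with f_{vv} > 0, so the point is a local minimum.
f(13/3, -8/3) = -49/3.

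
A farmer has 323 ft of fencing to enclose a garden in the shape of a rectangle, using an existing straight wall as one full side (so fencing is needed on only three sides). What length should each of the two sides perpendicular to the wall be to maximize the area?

Let the sides perpendicular to the wall have length x and the parallel side y, so 2x + y = 323 and the area is A = xy = x(323 − 2x).
A'(x) = 323 − 4x = 0 gives x = 323/4, and A''(x) = −4 < 0 confirms a maximum.
Then y = 323 − 2·323/4 = 323/2 and A = 104329/8.

323/4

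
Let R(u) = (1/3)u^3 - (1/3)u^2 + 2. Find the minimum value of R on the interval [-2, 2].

-2

The derivative is u^2 - (2/3)u, which vanishes at u = 0 and u = 2/3.
Evaluating at the critical points and endpoints: R(-2) = -2, R(0) = 2, R(2/3) = 158/81, R(2) = 10/3.
So the minimum is R(-2) = -2.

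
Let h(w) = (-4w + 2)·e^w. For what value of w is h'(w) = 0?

-1/2

Differentiating with the product rule gives h'(w) = (-4w - 2)·e^w. Since e^w > 0, the only critical point is w = -1/2.
h''(-1/2) has the same sign as -4 < 0, so this is a local maximum.
h(-1/2) = (4)·e^(-1/2) ≈ 2.4261.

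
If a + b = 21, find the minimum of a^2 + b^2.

With a + b = 21, a^2 + b^2 = a^2 + (21 − a)^2.
The derivative 2a − 2(21 − a) = 4a − 42 vanishes at a = 21/2; second derivative 4 > 0, a minimum.
The minimum is 2·(21/2)^2 = 441/2.

441/2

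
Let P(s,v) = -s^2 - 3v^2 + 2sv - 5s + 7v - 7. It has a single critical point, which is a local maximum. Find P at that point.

∂P/∂s = -2s + 2v - 5 = 0 and ∂P/∂v = 2s - 6v + 7 = 0, so (s, v) = (-2, 1/2).
The Hessian has P_{ss} = -2, P_{vv} = -6, P_{sv} = 2, giving D = 8 > 0 with P_{ss} < 0, so the point is a local maximum.
P(-2, 1/2) = -1/4.

-1/4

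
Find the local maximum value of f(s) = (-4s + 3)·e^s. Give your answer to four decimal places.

By the product rule, f'(s) = (-4s - 1)·e^s. Since e^s > 0, the only critical point is s = -1/4.
f''(-1/4) has the same sign as -4 < 0, so this is a local maximum.
f(-1/4) = (4)·e^(-1/4) ≈ 3.1152.

3.1152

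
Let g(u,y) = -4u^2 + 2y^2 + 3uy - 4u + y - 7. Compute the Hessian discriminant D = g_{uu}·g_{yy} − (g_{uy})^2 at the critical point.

∂g/∂u = -8u + 3y - 4 = 0 and ∂g/∂y = 3u + 4y + 1 = 0, so (u, y) = (-19/41, 4/41).
The Hessian has g_{uu} = -8, g_{yy} = 4, g_{uy} = 3, giving D = -41 < 0, so the point is a saddle point.
D = (-8)·(4) − (3)^2 = -41.

-41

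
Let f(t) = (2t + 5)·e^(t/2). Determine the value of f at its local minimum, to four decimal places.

-0.4216

f'(t) = 2·e^(t/2) + (2t + 5)·(1/2)·e^(t/2) = (t + 9/2)·e^(t/2). Since e^(t/2) > 0, the only critical point is t = -9/2.
f''(-9/2) has the same sign as 1 > 0, so this is a local minimum.
f(-9/2) = (-4)·e^(-9/4) ≈ -0.4216.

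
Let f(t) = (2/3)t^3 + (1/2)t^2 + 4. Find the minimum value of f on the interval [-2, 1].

2/3

The derivative is 2t^2 + t, which vanishes at t = -1/2 and t = 0.
Compare values at every candidate in [-2, 1]: f(-2) = 2/3,  f(-1/2) = 97/24,  f(0) = 4,  f(1) = 31/6.
Hence the absolute minimum is 2/3 at t = -2.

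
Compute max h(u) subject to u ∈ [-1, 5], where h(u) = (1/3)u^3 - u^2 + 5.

The derivative is u^2 - 2u, which vanishes at u = 0 and u = 2.
Compare values at every candidate in [-1, 5]: h(-1) = 11/3; h(0) = 5; h(2) = 11/3; h(5) = 65/3.
The maximum over the interval is 65/3, attained at u = 5.

65/3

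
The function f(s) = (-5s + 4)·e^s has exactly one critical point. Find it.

Differentiating with the product rule gives f'(s) = (-5s - 1)·e^s. Since e^s > 0, the only critical point is s = -1/5.
f''(-1/5) has the same sign as -5 < 0, so this is a local maximum.
f(-1/5) = (5)·e^(-1/5) ≈ 4.0937.

-1/5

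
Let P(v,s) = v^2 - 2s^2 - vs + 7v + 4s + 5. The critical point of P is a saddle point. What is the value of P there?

∂P/∂v = 2v - s + 7 = 0 and ∂P/∂s = -v - 4s + 4 = 0, so (v, s) = (-8/3, 5/3).
The Hessian has P_{vv} = 2, P_{ss} = -4, P_{vs} = -1, giving D = -9 < 0, so the point is a saddle point.
P(-8/3, 5/3) = -1.

-1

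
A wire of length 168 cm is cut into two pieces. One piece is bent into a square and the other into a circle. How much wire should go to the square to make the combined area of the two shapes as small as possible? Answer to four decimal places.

Let x be the length used for the square. Square side x/4; circle radius (168−x)/(2π).
A(x) = (x/4)² + π·((168−x)/(2π))² = x²/16 + (168−x)²/(4π) for 0 ≤ x ≤ 168. A'(x) = x/8 − (168−x)/(2π) = 0 gives x = 4·168/(π+4) ≈ 94.0967.
A'' = 1/8 + 1/(2π) > 0, so this gives the minimum combined area; x ≈ 94.0967 cm to the square.

94.0967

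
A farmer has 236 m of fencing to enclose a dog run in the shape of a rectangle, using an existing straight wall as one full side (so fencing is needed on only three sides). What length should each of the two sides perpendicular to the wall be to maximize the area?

Let the sides perpendicular to the wall have length x and the parallel side y, so 2x + y = 236 and the area is A = xy = x(236 − 2x).
A'(x) = 236 − 4x = 0 gives x = 59, and A''(x) = −4 < 0 confirms a maximum.
Then y = 236 − 2·59 = 118 and A = 6962.

59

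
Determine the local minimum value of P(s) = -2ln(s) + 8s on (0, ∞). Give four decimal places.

P'(s) = -2/s + 8 = 0 gives s = 1/4.
P''(s) = 2/s², which is positive for s > 0, so this is a local minimum.
P(1/4) = -2·ln(1/4) + 2 ≈ 4.7726.

4.7726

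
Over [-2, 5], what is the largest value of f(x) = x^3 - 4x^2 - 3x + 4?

14

f'(x) = 3x^2 - 8x - 3, which vanishes at x = -1/3 and x = 3.
Compare values at every candidate in [-2, 5]: f(-2) = -14, f(-1/3) = 122/27, f(3) = -14, f(5) = 14.
So the maximum is f(5) = 14.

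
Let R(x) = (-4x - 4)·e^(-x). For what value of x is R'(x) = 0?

0

Differentiating with the product rule gives R'(x) = (4x)·e^(-x). Since e^(-x) > 0, the only critical point is x = 0.
R''(0) has the same sign as 4 > 0, so this is a local minimum.
R(0) = (-4)·e^(0) ≈ -4.0000.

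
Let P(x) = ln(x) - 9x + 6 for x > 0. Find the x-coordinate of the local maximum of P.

1/9

P'(x) = 1/x − 9 = 0 gives x = 1/9.
P''(x) = -1/x², which is negative for x > 0, so this is a local maximum.
P(1/9) = 1·ln(1/9) - 1 + 6 ≈ 2.8028.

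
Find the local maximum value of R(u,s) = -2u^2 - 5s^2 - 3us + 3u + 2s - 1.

∂R/∂u = -4u - 3s + 3 = 0 and ∂R/∂s = -3u - 10s + 2 = 0, so (u, s) = (24/31, -1/31).
The Hessian has R_{uu} = -4, R_{ss} = -10, R_{us} = -3, giving D = 31 > 0 with R_{uu} < 0, so the point is a local maximum.
R(24/31, -1/31) = 4/31.

4/31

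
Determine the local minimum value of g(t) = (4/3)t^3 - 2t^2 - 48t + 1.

Critical points: g'(t) = 4t^2 - 4t - 48 vanishes at t = -3, 4.
g''(t) = 8t - 4. g''(-3) = -28 < 0 ⇒ local maximum; g''(4) = 28 > 0 ⇒ local minimum.
Thus g has its local minimum at t = 4, with value -413/3.

-413/3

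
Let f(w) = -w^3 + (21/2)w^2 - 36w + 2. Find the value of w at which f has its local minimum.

f'(w) = -3w^2 + 21w - 36 = 0 at w = 3, 4.
Second-derivative test with f''(w) = -6w + 21: f''(3) = 3 > 0 ⇒ local minimum; f''(4) = -3 < 0 ⇒ local maximum.
Thus f has its local minimum at w = 3, with value -77/2.

3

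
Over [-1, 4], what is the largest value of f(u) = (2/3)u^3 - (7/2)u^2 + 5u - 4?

f'(u) = 2u^2 - 7u + 5, which vanishes at u = 1 and u = 5/2.
Compare values at every candidate in [-1, 4]: f(-1) = -79/6, f(1) = -11/6, f(5/2) = -71/24, f(4) = 8/3.
So the maximum is f(4) = 8/3.

8/3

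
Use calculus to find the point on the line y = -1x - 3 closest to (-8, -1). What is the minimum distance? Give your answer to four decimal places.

4.2426

Minimize D(x)^2 = (x + 8)^2 + (-x - 2)^2.
d/dx[D^2] = 2(x + 8) + 2·(-1)·(-x - 2) = 0 ⇒ x = -5.
Then y = 2 and the distance is √(18) ≈ 4.2426.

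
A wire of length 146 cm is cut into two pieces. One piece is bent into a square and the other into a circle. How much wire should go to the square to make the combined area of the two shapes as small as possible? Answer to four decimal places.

Let x be the length used for the square. Square side x/4; circle radius (146−x)/(2π).
A(x) = (x/4)² + π·((146−x)/(2π))² = x²/16 + (146−x)²/(4π) for 0 ≤ x ≤ 146. A'(x) = x/8 − (146−x)/(2π) = 0 gives x = 4·146/(π+4) ≈ 81.7745.
A'' = 1/8 + 1/(2π) > 0, so this gives the minimum combined area; x ≈ 81.7745 cm to the square.

81.7745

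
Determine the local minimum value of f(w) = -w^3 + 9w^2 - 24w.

-20

f'(w) = -3w^2 + 18w - 24. Setting f'(w) = 0 gives w ∈ {2, 4}.
Second-derivative test with f''(w) = -6w + 18: f''(2) = 6 > 0 ⇒ local minimum; f''(4) = -6 < 0 ⇒ local maximum.
Thus f has its local minimum at w = 2, with value -20.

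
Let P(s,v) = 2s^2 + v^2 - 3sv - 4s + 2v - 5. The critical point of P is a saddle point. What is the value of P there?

∂P/∂s = 4s - 3v - 4 = 0 and ∂P/∂v = -3s + 2v + 2 = 0, so (s, v) = (-2, -4).
The Hessian has P_{ss} = 4, P_{vv} = 2, P_{sv} = -3, giving D = -1 < 0, so the point is a saddle point.
P(-2, -4) = -5.

-5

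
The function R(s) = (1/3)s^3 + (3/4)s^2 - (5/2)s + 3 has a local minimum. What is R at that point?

R'(s) = s^2 + (3/2)s - 5/2. Setting R'(s) = 0 gives s ∈ {-5/2, 1}.
R''(s) = 2s + 3/2. R''(-5/2) = -7/2 < 0 ⇒ local maximum; R''(1) = 7/2 > 0 ⇒ local minimum.
Thus R has its local minimum at s = 1, with value 19/12.

19/12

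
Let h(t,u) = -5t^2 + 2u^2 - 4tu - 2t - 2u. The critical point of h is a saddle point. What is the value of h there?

∂h/∂t = -10t - 4u - 2 = 0 and ∂h/∂u = -4t + 4u - 2 = 0, so (t, u) = (-2/7, 3/14).
The Hessian has h_{tt} = -10, h_{uu} = 4, h_{tu} = -4, giving D = -56 < 0, so the point is a saddle point.
h(-2/7, 3/14) = 1/14.

1/14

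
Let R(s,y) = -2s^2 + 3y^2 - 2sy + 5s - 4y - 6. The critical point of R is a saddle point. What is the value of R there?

-165/28

∂R/∂s = -4s - 2y + 5 = 0 and ∂R/∂y = -2s + 6y - 4 = 0, so (s, y) = (11/14, 13/14).
The Hessian has R_{ss} = -4, R_{yy} = 6, R_{sy} = -2, giving D = -28 < 0, so the point is a saddle point.
R(11/14, 13/14) = -165/28.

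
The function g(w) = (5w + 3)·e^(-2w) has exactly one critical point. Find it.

g'(w) = 5·e^(-2w) + (5w + 3)·(-2)·e^(-2w) = (-10w - 1)·e^(-2w). Since e^(-2w) > 0, the only critical point is w = -1/10.
g''(-1/10) has the same sign as -10 < 0, so this is a local maximum.
g(-1/10) = (5/2)·e^(1/5) ≈ 3.0535.

-1/10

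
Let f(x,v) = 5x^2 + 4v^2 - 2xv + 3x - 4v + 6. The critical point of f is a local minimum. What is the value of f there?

91/19

∂f/∂x = 10x - 2v + 3 = 0 and ∂f/∂v = -2x + 8v - 4 = 0, so (x, v) = (-4/19, 17/38).
The Hessian has f_{xx} = 10, f_{vv} = 8, f_{xv} = -2, giving D = 76 > 0 with f_{xx} > 0, so the point is a local minimum.
f(-4/19, 17/38) = 91/19.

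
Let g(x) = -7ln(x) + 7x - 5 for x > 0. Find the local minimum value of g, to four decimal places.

g'(x) = -7/x + 7 = 0 gives x = 1.
g''(x) = 7/x², which is positive for x > 0, so this is a local minimum.
g(1) = -7·ln(1) + 7 - 5 ≈ 2.0000.

2.0000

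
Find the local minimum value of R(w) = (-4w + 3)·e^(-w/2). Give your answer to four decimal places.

-2.0227

R'(w) = (-4)·e^(-w/2) + (-4w + 3)·(-1/2)·e^(-w/2) = (2w - 11/2)·e^(-w/2). Since e^(-w/2) > 0, the only critical point is w = 11/4.
R''(11/4) has the same sign as 2 > 0, so this is a local minimum.
R(11/4) = (-8)·e^(-11/8) ≈ -2.0227.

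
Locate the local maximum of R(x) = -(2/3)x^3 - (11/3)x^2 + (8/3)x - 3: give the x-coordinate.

R'(x) = -2x^2 - (22/3)x + 8/3. Setting R'(x) = 0 gives x ∈ {-4, 1/3}.
R''(x) = -4x - 22/3. R''(-4) = 26/3 > 0 ⇒ local minimum; R''(1/3) = -26/3 < 0 ⇒ local maximum.
Thus R has its local maximum at x = 1/3, with value -206/81.

1/3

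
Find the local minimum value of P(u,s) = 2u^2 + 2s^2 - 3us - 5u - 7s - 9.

∂P/∂u = 4u - 3s - 5 = 0 and ∂P/∂s = -3u + 4s - 7 = 0, so (u, s) = (41/7, 43/7).
The Hessian has P_{uu} = 4, P_{ss} = 4, P_{us} = -3, giving D = 7 > 0 with P_{uu} > 0, so the point is a local minimum.
P(41/7, 43/7) = -316/7.

-316/7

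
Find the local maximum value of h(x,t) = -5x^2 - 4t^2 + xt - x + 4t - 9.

-631/79

∂h/∂x = -10x + t - 1 = 0 and ∂h/∂t = x - 8t + 4 = 0, so (x, t) = (-4/79, 39/79).
The Hessian has h_{xx} = -10, h_{tt} = -8, h_{xt} = 1, giving D = 79 > 0 with h_{xx} < 0, so the point is a local maximum.
h(-4/79, 39/79) = -631/79.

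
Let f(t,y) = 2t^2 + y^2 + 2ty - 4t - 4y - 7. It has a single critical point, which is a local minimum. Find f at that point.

∂f/∂t = 4t + 2y - 4 = 0 and ∂f/∂y = 2t + 2y - 4 = 0, so (t, y) = (0, 2).
The Hessian has f_{tt} = 4, f_{yy} = 2, f_{ty} = 2, giving D = 4 > 0 with f_{tt} > 0, so the point is a local minimum.
f(0, 2) = -11.

-11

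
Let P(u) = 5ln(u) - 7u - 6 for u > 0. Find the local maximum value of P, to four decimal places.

-12.6824

P'(u) = 5/u − 7 = 0 gives u = 5/7.
P''(u) = -5/u², which is negative for u > 0, so this is a local maximum.
P(5/7) = 5·ln(5/7) - 5 - 6 ≈ -12.6824.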